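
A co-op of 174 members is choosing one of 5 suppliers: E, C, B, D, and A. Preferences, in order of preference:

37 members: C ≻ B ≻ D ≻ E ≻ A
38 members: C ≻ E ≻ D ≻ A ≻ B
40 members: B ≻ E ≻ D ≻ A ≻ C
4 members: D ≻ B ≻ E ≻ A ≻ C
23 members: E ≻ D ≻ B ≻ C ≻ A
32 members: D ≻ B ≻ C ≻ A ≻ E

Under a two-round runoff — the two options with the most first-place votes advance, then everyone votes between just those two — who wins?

B

Round 1 first-place votes: E 23, C 75, B 40, D 36, A 0.
C and B advance.
Runoff: C is preferred to B by 75 voters; B by 99.
B wins the runoff.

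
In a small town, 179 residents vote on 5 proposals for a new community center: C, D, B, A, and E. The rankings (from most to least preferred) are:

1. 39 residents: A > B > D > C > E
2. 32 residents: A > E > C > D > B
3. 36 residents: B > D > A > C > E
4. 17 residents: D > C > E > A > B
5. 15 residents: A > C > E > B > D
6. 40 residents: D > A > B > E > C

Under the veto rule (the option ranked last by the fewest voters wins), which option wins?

A

Last-place votes: C 40, D 15, B 49, A 0, E 75.
A is ranked last by the fewest voters, so A wins.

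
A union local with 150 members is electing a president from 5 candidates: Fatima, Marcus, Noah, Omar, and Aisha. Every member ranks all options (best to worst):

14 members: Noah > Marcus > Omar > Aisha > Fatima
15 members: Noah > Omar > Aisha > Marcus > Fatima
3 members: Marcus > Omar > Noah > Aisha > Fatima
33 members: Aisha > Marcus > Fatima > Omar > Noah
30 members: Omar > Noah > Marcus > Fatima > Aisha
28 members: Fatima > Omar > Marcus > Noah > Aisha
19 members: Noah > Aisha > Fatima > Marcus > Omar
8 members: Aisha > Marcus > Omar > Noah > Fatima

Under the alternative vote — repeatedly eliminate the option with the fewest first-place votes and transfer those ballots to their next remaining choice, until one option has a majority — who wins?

Omar

Round 1: Fatima 28, Marcus 3, Noah 48, Omar 30, Aisha 41. Eliminate Marcus.
Round 2: Fatima 28, Noah 48, Omar 33, Aisha 41. Eliminate Fatima.
Round 3: Noah 48, Omar 61, Aisha 41. Eliminate Aisha.
Round 4: Noah 48, Omar 102. Omar has a majority.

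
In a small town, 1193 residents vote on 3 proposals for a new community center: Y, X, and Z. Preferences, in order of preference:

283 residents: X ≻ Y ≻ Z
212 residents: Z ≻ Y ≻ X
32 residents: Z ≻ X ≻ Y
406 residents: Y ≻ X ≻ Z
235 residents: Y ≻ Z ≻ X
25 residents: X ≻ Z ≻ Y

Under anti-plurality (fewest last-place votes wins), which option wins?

Y

Last-place votes: Y 57, X 447, Z 689.
Y is ranked last by the fewest voters, so Y wins.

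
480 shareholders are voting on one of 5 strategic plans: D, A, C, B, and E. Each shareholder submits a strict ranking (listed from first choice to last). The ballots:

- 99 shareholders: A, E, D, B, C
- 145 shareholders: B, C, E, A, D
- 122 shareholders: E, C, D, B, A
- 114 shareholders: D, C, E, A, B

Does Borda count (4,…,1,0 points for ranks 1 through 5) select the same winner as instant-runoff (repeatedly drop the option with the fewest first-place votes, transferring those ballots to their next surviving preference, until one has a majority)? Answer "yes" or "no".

Borda — scores: D 898, A 655, C 1143, B 801, E 1303. Winner: E.
Instant-runoff — R1 D 114, A 99, C 0, B 145, E 122 (C out); R2 D 114, A 99, B 145, E 122 (A out); R3 D 114, B 145, E 221 (D out); R4 B 145, E 335 (E winner). Winner: E.
The two methods agree.

yes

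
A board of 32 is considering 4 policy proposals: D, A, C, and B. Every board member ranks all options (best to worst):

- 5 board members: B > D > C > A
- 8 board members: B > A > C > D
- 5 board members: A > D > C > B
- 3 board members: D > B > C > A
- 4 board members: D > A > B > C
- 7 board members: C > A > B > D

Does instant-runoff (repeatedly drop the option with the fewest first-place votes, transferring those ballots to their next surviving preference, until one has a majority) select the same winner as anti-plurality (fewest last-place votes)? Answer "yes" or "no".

Instant-runoff — R1 D 7, A 5, C 7, B 13 (A out); R2 D 12, C 7, B 13 (C out); R3 D 12, B 20 (B winner). Winner: B.
Anti-plurality — last-place votes: D 15, A 8, C 4, B 5. Winner: C.
The two methods disagree.

no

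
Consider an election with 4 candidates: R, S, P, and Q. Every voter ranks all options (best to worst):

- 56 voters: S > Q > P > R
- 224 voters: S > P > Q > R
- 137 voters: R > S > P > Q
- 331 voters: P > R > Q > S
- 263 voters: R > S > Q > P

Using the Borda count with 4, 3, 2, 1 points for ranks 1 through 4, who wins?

R: 56·1 + 224·1 + 137·4 + 331·3 + 263·4 = 2873
S: 56·4 + 224·4 + 137·3 + 331·1 + 263·3 = 2651
P: 56·2 + 224·3 + 137·2 + 331·4 + 263·1 = 2645
Q: 56·3 + 224·2 + 137·1 + 331·2 + 263·2 = 1941
R has the highest Borda score (2873).

R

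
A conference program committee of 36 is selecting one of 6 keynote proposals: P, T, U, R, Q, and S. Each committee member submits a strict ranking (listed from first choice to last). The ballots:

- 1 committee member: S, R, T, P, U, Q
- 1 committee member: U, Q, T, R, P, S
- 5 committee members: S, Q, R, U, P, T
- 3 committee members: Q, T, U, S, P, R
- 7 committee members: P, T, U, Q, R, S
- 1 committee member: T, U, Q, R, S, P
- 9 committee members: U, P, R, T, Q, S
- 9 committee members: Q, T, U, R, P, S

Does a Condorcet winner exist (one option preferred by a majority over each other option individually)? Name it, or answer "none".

Checking pairwise contests:
U beats P 28–8.
P beats T 21–15.
T beats U 21–15.
P beats R 19–17.
U beats Q 19–17.
P beats S 26–10.
Every option loses at least one head-to-head, so there is no Condorcet winner.

none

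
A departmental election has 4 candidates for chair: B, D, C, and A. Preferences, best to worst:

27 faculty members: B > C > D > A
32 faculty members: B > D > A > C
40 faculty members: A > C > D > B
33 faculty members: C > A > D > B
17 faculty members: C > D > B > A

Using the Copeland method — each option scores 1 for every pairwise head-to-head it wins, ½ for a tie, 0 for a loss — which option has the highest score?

C

B: beats A; loses to D and C → score 1.
D: beats B and A; loses to C → score 2.
C: beats B, D, and A → score 3.
A: loses to B, D, and C → score 0.
C has the best pairwise record.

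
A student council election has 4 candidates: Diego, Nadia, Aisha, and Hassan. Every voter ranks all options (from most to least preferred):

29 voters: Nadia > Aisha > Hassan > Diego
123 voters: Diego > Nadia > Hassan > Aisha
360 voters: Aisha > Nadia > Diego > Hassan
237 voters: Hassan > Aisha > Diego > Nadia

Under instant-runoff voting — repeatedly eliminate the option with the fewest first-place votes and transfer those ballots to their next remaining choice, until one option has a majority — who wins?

Round 1: Diego 123, Nadia 29, Aisha 360, Hassan 237. Eliminate Nadia.
Round 2: Diego 123, Aisha 389, Hassan 237. Aisha has a majority.

Aisha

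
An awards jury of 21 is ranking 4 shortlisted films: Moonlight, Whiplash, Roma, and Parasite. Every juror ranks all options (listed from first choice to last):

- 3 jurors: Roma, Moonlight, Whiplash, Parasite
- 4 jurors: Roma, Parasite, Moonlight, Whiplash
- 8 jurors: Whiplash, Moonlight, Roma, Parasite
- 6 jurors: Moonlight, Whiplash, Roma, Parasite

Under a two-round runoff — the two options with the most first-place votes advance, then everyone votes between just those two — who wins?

Round 1 first-place votes: Moonlight 6, Whiplash 8, Roma 7, Parasite 0.
Whiplash and Roma advance.
Runoff: Whiplash is preferred to Roma by 14 voters; Roma by 7.
Whiplash wins the runoff.

Whiplash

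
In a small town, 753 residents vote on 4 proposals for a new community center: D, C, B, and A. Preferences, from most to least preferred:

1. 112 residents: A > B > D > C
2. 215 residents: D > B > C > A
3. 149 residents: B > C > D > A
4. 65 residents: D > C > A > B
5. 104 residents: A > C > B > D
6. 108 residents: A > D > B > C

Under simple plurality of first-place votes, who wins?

A

First-place votes: D 280, C 0, B 149, A 324.
A has the most first-place votes.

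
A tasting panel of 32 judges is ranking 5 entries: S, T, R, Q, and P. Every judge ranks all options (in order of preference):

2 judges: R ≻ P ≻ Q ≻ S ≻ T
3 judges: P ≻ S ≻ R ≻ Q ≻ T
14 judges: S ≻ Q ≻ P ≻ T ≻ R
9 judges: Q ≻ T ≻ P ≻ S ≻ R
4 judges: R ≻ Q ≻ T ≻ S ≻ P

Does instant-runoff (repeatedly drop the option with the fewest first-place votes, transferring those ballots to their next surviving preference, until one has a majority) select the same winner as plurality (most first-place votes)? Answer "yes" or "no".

yes

Instant-runoff — R1 S 14, T 0, R 6, Q 9, P 3 (T out); R2 S 14, R 6, Q 9, P 3 (P out); R3 S 17, R 6, Q 9 (S winner). Winner: S.
Plurality — first-place votes: S 14, T 0, R 6, Q 9, P 3. Winner: S.
The two methods agree.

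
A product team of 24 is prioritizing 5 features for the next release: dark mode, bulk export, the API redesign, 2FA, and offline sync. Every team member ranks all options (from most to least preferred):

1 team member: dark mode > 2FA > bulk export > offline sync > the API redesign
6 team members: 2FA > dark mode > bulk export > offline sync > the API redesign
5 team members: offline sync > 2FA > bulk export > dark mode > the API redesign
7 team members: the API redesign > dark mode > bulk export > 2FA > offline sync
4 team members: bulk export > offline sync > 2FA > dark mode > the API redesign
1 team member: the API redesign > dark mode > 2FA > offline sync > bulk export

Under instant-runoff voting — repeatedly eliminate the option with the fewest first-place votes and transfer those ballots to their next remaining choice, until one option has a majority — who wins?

Round 1: dark mode 1, bulk export 4, the API redesign 8, 2FA 6, offline sync 5. Eliminate dark mode.
Round 2: bulk export 4, the API redesign 8, 2FA 7, offline sync 5. Eliminate bulk export.
Round 3: the API redesign 8, 2FA 7, offline sync 9. Eliminate 2FA.
Round 4: the API redesign 8, offline sync 16. Offline sync has a majority.

offline sync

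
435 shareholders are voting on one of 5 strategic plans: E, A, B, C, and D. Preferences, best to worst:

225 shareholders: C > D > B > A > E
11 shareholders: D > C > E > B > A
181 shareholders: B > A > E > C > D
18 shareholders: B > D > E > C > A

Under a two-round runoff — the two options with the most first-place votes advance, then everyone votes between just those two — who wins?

C

Round 1 first-place votes: E 0, A 0, B 199, C 225, D 11.
C and B advance.
Runoff: C is preferred to B by 236 voters; B by 199.
C wins the runoff.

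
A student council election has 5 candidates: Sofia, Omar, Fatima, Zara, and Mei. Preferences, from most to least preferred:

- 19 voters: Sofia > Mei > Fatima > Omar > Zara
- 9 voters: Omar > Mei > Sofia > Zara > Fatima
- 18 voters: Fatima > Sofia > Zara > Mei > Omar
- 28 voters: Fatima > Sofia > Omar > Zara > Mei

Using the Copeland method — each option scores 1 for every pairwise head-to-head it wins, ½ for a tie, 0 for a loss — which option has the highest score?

Sofia: beats Omar, Zara, and Mei; loses to Fatima → score 3.
Omar: beats Zara; ties Mei; loses to Sofia and Fatima → score 1.5.
Fatima: beats Sofia, Omar, Zara, and Mei → score 4.
Zara: beats Mei; loses to Sofia, Omar, and Fatima → score 1.
Mei: ties Omar; loses to Sofia, Fatima, and Zara → score 0.5.
Fatima has the best pairwise record.

Fatima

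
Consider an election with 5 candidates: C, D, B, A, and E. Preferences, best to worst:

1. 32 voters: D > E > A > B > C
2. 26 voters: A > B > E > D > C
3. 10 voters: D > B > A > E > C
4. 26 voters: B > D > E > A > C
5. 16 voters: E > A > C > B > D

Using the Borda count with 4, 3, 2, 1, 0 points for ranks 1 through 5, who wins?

C: 32·0 + 26·0 + 10·0 + 26·0 + 16·2 = 32
D: 32·4 + 26·1 + 10·4 + 26·3 + 16·0 = 272
B: 32·1 + 26·3 + 10·3 + 26·4 + 16·1 = 260
A: 32·2 + 26·4 + 10·2 + 26·1 + 16·3 = 262
E: 32·3 + 26·2 + 10·1 + 26·2 + 16·4 = 274
E has the highest Borda score (274).

E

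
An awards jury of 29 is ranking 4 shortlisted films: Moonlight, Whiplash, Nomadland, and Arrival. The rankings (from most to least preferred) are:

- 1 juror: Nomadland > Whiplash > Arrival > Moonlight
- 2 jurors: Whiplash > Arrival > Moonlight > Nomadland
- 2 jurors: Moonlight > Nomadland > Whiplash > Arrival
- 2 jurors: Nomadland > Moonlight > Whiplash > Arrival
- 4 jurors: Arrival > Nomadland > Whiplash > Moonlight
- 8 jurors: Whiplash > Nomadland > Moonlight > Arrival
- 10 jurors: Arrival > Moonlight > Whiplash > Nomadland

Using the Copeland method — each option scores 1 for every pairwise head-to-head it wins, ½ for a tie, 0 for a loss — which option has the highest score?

Moonlight: loses to Whiplash, Nomadland, and Arrival → score 0.
Whiplash: beats Moonlight, Nomadland, and Arrival → score 3.
Nomadland: beats Moonlight; loses to Whiplash and Arrival → score 1.
Arrival: beats Moonlight and Nomadland; loses to Whiplash → score 2.
Whiplash has the best pairwise record.

Whiplash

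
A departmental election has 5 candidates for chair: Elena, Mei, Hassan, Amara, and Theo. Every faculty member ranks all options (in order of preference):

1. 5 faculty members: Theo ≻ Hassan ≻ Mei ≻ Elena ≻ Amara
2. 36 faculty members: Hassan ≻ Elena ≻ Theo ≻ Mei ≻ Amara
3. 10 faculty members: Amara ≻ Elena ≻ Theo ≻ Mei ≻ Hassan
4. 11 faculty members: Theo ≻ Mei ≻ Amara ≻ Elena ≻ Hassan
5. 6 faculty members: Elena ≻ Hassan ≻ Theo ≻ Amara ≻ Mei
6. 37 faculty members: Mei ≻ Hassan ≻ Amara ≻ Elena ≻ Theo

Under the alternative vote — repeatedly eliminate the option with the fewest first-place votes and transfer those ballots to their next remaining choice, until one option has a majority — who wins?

Round 1: Elena 6, Mei 37, Hassan 36, Amara 10, Theo 16. Eliminate Elena.
Round 2: Mei 37, Hassan 42, Amara 10, Theo 16. Eliminate Amara.
Round 3: Mei 37, Hassan 42, Theo 26. Eliminate Theo.
Round 4: Mei 58, Hassan 47. Mei has a majority.

Mei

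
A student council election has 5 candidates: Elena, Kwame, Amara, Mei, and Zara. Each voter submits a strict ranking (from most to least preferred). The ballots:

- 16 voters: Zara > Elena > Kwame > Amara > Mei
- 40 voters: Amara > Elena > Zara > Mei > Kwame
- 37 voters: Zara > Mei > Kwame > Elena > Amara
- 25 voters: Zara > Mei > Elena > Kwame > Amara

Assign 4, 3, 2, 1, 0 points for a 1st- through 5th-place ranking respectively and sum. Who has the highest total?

Elena: 16·3 + 40·3 + 37·1 + 25·2 = 255
Kwame: 16·2 + 40·0 + 37·2 + 25·1 = 131
Amara: 16·1 + 40·4 + 37·0 + 25·0 = 176
Mei: 16·0 + 40·1 + 37·3 + 25·3 = 226
Zara: 16·4 + 40·2 + 37·4 + 25·4 = 392
Zara has the highest Borda score (392).

Zara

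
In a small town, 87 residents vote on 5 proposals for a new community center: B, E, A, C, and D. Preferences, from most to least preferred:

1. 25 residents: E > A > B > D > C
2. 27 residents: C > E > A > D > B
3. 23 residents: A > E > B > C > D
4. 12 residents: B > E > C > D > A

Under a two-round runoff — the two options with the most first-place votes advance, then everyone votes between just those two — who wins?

Round 1 first-place votes: B 12, E 25, A 23, C 27, D 0.
C and E advance.
Runoff: C is preferred to E by 27 voters; E by 60.
E wins the runoff.

E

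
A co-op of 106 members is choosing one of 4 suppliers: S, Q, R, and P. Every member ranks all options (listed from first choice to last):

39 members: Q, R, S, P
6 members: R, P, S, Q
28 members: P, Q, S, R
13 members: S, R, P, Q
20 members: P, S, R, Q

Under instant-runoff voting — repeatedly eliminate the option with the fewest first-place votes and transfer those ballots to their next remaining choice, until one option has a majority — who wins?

Round 1: S 13, Q 39, R 6, P 48. Eliminate R.
Round 2: S 13, Q 39, P 54. P has a majority.

P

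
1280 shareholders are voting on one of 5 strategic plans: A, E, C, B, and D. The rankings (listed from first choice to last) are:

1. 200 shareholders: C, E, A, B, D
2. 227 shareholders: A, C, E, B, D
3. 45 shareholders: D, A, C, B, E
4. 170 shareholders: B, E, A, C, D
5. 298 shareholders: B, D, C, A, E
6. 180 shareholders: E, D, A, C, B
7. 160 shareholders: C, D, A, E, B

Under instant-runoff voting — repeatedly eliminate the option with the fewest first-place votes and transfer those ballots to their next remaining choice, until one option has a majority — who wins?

Round 1: A 227, E 180, C 360, B 468, D 45. Eliminate D.
Round 2: A 272, E 180, C 360, B 468. Eliminate E.
Round 3: A 452, C 360, B 468. Eliminate C.
Round 4: A 812, B 468. A has a majority.

A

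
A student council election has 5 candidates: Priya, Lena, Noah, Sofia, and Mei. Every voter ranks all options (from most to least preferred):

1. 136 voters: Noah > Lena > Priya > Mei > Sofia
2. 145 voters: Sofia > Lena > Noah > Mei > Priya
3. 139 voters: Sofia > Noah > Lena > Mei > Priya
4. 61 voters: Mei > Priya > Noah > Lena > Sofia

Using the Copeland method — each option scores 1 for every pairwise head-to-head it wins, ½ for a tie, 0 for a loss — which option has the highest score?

Sofia

Priya: loses to Lena, Noah, Sofia, and Mei → score 0.
Lena: beats Priya and Mei; loses to Noah and Sofia → score 2.
Noah: beats Priya, Lena, and Mei; loses to Sofia → score 3.
Sofia: beats Priya, Lena, Noah, and Mei → score 4.
Mei: beats Priya; loses to Lena, Noah, and Sofia → score 1.
Sofia has the best pairwise record.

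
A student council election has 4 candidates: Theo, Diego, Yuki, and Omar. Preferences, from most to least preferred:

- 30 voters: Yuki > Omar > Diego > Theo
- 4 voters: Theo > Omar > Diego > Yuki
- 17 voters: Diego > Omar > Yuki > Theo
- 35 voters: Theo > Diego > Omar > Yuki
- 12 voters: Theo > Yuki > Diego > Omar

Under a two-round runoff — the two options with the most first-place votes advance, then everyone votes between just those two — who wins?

Round 1 first-place votes: Theo 51, Diego 17, Yuki 30, Omar 0.
Theo and Yuki advance.
Runoff: Theo is preferred to Yuki by 51 voters; Yuki by 47.
Theo wins the runoff.

Theo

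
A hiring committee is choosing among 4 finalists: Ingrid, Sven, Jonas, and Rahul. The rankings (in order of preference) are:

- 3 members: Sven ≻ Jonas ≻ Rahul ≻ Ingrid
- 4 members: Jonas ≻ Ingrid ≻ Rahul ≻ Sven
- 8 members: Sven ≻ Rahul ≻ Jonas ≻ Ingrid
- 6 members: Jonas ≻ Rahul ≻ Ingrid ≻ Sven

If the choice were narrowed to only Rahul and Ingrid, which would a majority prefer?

Rahul

Voters preferring Rahul to Ingrid: 17; preferring Ingrid to Rahul: 4.
Rahul wins the head-to-head.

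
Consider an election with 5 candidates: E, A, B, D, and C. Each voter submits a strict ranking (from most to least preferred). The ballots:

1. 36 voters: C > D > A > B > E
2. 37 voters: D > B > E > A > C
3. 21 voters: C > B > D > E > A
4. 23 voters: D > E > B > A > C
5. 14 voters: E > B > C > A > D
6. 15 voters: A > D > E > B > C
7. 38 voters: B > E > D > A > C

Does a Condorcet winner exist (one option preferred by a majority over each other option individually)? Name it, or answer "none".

D vs E: 132–52 for D.
D vs A: 155–29 for D.
D vs B: 111–73 for D.
D vs C: 113–71 for D.
D beats every other option head-to-head.

D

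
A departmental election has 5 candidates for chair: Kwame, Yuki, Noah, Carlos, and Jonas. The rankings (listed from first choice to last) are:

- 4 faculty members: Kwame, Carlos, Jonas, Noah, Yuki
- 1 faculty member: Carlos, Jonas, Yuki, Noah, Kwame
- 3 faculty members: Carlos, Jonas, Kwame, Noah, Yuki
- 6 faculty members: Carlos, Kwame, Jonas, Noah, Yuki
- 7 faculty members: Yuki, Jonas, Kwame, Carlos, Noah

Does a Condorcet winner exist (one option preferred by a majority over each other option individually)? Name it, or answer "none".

Checking pairwise contests:
Jonas beats Kwame 11–10.
Kwame beats Yuki 13–8.
Kwame beats Noah 20–1.
Kwame beats Carlos 11–10.
Carlos beats Jonas 14–7.
Every option loses at least one head-to-head, so there is no Condorcet winner.

none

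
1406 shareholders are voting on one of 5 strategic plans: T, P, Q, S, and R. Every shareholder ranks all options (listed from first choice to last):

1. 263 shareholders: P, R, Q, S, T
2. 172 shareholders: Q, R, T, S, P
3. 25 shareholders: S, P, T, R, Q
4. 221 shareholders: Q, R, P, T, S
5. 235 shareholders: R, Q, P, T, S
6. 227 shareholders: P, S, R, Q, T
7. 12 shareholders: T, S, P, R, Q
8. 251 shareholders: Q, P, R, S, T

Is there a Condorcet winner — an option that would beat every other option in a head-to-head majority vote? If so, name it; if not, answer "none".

Checking pairwise contests:
P beats T 1222–184.
Q beats P 879–527.
R beats Q 762–644.
P beats S 1197–209.
P beats R 778–628.
Every option loses at least one head-to-head, so there is no Condorcet winner.

none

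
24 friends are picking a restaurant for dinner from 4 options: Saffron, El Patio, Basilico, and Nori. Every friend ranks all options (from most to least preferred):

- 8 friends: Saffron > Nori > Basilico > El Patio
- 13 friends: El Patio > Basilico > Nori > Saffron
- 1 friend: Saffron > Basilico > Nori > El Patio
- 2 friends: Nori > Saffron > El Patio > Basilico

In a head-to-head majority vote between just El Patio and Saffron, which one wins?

El Patio

Voters preferring El Patio to Saffron: 13; preferring Saffron to El Patio: 11.
El Patio wins the head-to-head.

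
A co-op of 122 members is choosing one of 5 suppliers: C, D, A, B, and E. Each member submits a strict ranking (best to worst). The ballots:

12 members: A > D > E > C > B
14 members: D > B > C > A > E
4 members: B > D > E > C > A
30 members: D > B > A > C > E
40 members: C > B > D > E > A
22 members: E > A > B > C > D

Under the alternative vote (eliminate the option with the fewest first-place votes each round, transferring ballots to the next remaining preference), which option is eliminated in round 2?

A

Round 1: C 40, D 44, A 12, B 4, E 22. Eliminate B.
Round 2: C 40, D 48, A 12, E 22. Eliminate A.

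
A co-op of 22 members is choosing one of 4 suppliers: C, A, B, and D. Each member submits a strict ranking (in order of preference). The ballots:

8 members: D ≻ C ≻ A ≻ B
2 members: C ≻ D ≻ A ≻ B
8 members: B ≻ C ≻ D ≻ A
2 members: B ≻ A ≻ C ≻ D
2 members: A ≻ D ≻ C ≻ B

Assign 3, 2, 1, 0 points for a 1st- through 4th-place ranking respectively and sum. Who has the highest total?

C: 8·2 + 2·3 + 8·2 + 2·1 + 2·1 = 42
A: 8·1 + 2·1 + 8·0 + 2·2 + 2·3 = 20
B: 8·0 + 2·0 + 8·3 + 2·3 + 2·0 = 30
D: 8·3 + 2·2 + 8·1 + 2·0 + 2·2 = 40
C has the highest Borda score (42).

C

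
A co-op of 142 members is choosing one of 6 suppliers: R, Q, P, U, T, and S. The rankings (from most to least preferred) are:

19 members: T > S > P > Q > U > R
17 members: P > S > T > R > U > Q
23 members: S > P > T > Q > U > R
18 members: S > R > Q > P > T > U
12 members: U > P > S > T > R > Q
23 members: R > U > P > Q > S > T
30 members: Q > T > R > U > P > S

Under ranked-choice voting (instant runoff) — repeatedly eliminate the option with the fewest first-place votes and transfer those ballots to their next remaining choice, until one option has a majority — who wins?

Round 1: R 23, Q 30, P 17, U 12, T 19, S 41. Eliminate U.
Round 2: R 23, Q 30, P 29, T 19, S 41. Eliminate T.
Round 3: R 23, Q 30, P 29, S 60. Eliminate R.
Round 4: Q 30, P 52, S 60. Eliminate Q.
Round 5: P 82, S 60. P has a majority.

P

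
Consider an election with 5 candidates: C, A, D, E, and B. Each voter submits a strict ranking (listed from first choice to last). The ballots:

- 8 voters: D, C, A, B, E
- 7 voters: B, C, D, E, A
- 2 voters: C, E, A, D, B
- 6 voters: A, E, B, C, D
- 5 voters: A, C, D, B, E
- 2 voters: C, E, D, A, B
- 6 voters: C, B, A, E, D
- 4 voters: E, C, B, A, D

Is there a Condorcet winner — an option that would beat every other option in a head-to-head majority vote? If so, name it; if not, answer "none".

C

C vs A: 29–11 for C.
C vs D: 32–8 for C.
C vs E: 30–10 for C.
C vs B: 27–13 for C.
C beats every other option head-to-head.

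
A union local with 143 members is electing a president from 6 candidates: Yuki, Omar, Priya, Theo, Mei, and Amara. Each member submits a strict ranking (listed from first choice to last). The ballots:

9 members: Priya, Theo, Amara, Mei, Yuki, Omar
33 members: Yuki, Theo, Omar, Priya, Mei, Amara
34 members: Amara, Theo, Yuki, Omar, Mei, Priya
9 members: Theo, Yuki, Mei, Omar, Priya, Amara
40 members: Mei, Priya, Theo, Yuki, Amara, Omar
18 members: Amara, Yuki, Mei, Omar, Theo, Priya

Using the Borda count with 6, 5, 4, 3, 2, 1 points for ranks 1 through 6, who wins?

Yuki: 9·2 + 33·6 + 34·4 + 9·5 + 40·3 + 18·5 = 607
Omar: 9·1 + 33·4 + 34·3 + 9·3 + 40·1 + 18·3 = 364
Priya: 9·6 + 33·3 + 34·1 + 9·2 + 40·5 + 18·1 = 423
Theo: 9·5 + 33·5 + 34·5 + 9·6 + 40·4 + 18·2 = 630
Mei: 9·3 + 33·2 + 34·2 + 9·4 + 40·6 + 18·4 = 509
Amara: 9·4 + 33·1 + 34·6 + 9·1 + 40·2 + 18·6 = 470
Theo has the highest Borda score (630).

Theo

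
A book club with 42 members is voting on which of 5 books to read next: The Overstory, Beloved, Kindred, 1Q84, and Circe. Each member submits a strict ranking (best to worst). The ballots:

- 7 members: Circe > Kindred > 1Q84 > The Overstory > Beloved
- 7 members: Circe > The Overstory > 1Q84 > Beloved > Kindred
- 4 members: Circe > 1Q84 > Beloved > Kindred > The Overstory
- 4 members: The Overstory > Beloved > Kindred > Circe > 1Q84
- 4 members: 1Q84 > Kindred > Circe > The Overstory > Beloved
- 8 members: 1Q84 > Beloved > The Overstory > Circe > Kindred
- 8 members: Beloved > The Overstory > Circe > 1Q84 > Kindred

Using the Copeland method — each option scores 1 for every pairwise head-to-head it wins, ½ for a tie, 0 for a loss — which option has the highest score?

Circe

The Overstory: beats Beloved and Kindred; loses to 1Q84 and Circe → score 2.
Beloved: beats Kindred; loses to The Overstory, 1Q84, and Circe → score 1.
Kindred: loses to The Overstory, Beloved, 1Q84, and Circe → score 0.
1Q84: beats The Overstory, Beloved, and Kindred; loses to Circe → score 3.
Circe: beats The Overstory, Beloved, Kindred, and 1Q84 → score 4.
Circe has the best pairwise record.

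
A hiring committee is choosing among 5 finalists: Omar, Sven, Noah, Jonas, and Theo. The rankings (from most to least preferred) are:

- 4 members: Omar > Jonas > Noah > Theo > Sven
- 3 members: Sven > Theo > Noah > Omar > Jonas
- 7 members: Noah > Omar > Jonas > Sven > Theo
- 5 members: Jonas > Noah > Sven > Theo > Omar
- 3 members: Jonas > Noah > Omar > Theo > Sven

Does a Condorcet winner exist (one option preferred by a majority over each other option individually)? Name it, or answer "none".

none

Checking pairwise contests:
Noah beats Omar 18–4.
Omar beats Sven 14–8.
Jonas beats Noah 12–10.
Omar beats Jonas 14–8.
Omar beats Theo 14–8.
Every option loses at least one head-to-head, so there is no Condorcet winner.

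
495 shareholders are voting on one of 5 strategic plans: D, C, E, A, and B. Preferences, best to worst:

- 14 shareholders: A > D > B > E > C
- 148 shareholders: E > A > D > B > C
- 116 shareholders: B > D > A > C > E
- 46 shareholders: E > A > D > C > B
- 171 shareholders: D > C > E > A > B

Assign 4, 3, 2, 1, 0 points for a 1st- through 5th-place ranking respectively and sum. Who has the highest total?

D: 14·3 + 148·2 + 116·3 + 46·2 + 171·4 = 1462
C: 14·0 + 148·0 + 116·1 + 46·1 + 171·3 = 675
E: 14·1 + 148·4 + 116·0 + 46·4 + 171·2 = 1132
A: 14·4 + 148·3 + 116·2 + 46·3 + 171·1 = 1041
B: 14·2 + 148·1 + 116·4 + 46·0 + 171·0 = 640
D has the highest Borda score (1462).

D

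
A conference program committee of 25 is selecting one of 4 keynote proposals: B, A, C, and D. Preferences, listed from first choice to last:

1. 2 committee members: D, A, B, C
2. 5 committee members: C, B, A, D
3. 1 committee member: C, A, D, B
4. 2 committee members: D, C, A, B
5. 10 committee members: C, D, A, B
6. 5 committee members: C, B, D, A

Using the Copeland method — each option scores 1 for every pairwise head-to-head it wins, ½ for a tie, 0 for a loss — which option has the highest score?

C

B: loses to A, C, and D → score 0.
A: beats B; loses to C and D → score 1.
C: beats B, A, and D → score 3.
D: beats B and A; loses to C → score 2.
C has the best pairwise record.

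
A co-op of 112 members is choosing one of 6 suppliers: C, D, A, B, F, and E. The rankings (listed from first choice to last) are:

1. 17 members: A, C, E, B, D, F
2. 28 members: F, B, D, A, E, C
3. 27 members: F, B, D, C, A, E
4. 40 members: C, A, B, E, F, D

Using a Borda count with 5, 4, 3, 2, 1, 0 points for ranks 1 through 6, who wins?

B

C: 17·4 + 28·0 + 27·2 + 40·5 = 322
D: 17·1 + 28·3 + 27·3 + 40·0 = 182
A: 17·5 + 28·2 + 27·1 + 40·4 = 328
B: 17·2 + 28·4 + 27·4 + 40·3 = 374
F: 17·0 + 28·5 + 27·5 + 40·1 = 315
E: 17·3 + 28·1 + 27·0 + 40·2 = 159
B has the highest Borda score (374).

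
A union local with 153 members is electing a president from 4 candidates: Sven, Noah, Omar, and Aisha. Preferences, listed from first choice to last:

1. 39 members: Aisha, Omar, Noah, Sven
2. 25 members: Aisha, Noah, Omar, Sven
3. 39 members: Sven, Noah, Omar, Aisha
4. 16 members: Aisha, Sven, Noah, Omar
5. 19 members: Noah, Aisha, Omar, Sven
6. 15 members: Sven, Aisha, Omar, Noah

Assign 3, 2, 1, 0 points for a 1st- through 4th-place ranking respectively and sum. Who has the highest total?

Aisha

Sven: 39·0 + 25·0 + 39·3 + 16·2 + 19·0 + 15·3 = 194
Noah: 39·1 + 25·2 + 39·2 + 16·1 + 19·3 + 15·0 = 240
Omar: 39·2 + 25·1 + 39·1 + 16·0 + 19·1 + 15·1 = 176
Aisha: 39·3 + 25·3 + 39·0 + 16·3 + 19·2 + 15·2 = 308
Aisha has the highest Borda score (308).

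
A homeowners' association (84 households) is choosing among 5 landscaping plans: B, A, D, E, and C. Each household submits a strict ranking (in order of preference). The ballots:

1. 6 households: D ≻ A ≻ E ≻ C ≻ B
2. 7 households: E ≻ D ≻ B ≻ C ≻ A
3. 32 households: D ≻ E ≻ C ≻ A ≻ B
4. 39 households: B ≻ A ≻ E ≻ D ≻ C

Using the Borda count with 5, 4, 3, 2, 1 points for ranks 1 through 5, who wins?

B: 6·1 + 7·3 + 32·1 + 39·5 = 254
A: 6·4 + 7·1 + 32·2 + 39·4 = 251
D: 6·5 + 7·4 + 32·5 + 39·2 = 296
E: 6·3 + 7·5 + 32·4 + 39·3 = 298
C: 6·2 + 7·2 + 32·3 + 39·1 = 161
E has the highest Borda score (298).

E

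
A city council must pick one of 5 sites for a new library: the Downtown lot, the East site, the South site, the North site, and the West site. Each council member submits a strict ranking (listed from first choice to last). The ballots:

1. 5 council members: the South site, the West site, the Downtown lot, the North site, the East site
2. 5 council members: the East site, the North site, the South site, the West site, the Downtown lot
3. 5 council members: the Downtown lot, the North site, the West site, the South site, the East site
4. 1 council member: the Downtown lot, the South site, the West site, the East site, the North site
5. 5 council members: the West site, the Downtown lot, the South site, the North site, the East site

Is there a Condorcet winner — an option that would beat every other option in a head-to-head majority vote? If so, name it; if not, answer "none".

none

Checking pairwise contests:
the West site beats the Downtown lot 15–6.
the Downtown lot beats the East site 16–5.
the Downtown lot beats the South site 11–10.
the Downtown lot beats the North site 16–5.
the South site beats the West site 11–10.
Every option loses at least one head-to-head, so there is no Condorcet winner.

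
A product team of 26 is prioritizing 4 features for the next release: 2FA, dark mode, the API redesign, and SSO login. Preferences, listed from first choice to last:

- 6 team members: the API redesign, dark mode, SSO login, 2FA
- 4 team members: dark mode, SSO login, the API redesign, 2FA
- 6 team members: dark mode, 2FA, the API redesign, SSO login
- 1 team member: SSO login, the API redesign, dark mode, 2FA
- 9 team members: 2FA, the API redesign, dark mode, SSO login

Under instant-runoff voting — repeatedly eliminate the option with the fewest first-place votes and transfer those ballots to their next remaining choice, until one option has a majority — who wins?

Round 1: 2FA 9, dark mode 10, the API redesign 6, SSO login 1. Eliminate SSO login.
Round 2: 2FA 9, dark mode 10, the API redesign 7. Eliminate the API redesign.
Round 3: 2FA 9, dark mode 17. Dark mode has a majority.

dark mode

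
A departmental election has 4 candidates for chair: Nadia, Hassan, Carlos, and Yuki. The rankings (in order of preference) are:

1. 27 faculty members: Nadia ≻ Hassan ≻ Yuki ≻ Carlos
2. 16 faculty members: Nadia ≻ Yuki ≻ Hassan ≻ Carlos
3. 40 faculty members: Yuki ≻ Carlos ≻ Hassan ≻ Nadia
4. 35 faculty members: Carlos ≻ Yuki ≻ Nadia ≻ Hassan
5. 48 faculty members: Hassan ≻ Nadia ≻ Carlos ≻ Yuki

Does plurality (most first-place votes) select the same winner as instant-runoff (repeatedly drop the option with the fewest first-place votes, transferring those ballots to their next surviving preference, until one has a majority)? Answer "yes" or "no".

Plurality — first-place votes: Nadia 43, Hassan 48, Carlos 35, Yuki 40. Winner: Hassan.
Instant-runoff — R1 Nadia 43, Hassan 48, Carlos 35, Yuki 40 (Carlos out); R2 Nadia 43, Hassan 48, Yuki 75 (Nadia out); R3 Hassan 75, Yuki 91 (Yuki winner). Winner: Yuki.
The two methods disagree.

no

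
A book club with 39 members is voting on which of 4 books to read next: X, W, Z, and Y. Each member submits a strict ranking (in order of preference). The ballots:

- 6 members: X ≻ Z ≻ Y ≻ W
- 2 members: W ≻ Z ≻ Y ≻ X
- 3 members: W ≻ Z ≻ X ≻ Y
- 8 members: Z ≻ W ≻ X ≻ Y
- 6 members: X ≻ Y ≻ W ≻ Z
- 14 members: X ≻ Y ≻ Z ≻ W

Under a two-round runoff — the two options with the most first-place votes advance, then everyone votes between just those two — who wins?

X

Round 1 first-place votes: X 26, W 5, Z 8, Y 0.
X and Z advance.
Runoff: X is preferred to Z by 26 voters; Z by 13.
X wins the runoff.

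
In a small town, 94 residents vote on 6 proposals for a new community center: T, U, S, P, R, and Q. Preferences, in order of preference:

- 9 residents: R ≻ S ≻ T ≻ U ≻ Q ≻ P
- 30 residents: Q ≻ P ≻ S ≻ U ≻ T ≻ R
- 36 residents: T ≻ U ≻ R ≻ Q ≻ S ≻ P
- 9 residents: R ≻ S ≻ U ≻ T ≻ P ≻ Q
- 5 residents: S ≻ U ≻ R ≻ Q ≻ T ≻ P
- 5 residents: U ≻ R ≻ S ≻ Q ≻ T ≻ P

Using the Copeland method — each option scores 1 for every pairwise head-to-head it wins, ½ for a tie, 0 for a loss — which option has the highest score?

T: beats P, R, and Q; loses to U and S → score 3.
U: beats T, P, R, and Q; loses to S → score 4.
S: beats T, U, and P; loses to R and Q → score 3.
P: loses to T, U, S, R, and Q → score 0.
R: beats S, P, and Q; loses to T and U → score 3.
Q: beats S and P; loses to T, U, and R → score 2.
U has the best pairwise record.

U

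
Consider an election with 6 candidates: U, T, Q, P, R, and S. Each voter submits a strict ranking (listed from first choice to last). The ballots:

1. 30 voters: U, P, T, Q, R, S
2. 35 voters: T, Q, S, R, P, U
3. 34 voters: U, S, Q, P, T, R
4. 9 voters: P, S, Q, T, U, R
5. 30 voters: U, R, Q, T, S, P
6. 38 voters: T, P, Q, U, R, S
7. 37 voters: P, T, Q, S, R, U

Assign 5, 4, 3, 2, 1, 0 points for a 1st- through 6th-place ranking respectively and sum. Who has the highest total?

U: 30·5 + 35·0 + 34·5 + 9·1 + 30·5 + 38·2 + 37·0 = 555
T: 30·3 + 35·5 + 34·1 + 9·2 + 30·2 + 38·5 + 37·4 = 715
Q: 30·2 + 35·4 + 34·3 + 9·3 + 30·3 + 38·3 + 37·3 = 644
P: 30·4 + 35·1 + 34·2 + 9·5 + 30·0 + 38·4 + 37·5 = 605
R: 30·1 + 35·2 + 34·0 + 9·0 + 30·4 + 38·1 + 37·1 = 295
S: 30·0 + 35·3 + 34·4 + 9·4 + 30·1 + 38·0 + 37·2 = 381
T has the highest Borda score (715).

T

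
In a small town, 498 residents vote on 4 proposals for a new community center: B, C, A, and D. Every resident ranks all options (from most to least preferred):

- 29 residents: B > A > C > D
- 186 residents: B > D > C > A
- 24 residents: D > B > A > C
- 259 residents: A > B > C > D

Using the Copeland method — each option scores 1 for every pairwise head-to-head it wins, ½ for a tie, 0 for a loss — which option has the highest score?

B: beats C and D; loses to A → score 2.
C: beats D; loses to B and A → score 1.
A: beats B, C, and D → score 3.
D: loses to B, C, and A → score 0.
A has the best pairwise record.

A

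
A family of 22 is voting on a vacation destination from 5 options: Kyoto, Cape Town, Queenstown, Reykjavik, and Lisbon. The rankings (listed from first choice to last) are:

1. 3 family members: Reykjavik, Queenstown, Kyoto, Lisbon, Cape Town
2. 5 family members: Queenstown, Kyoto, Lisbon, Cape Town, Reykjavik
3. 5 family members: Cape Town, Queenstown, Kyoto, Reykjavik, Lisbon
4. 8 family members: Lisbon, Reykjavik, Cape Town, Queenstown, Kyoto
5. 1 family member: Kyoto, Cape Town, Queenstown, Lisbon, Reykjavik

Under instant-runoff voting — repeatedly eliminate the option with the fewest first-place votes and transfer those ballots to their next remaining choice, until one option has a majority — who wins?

Round 1: Kyoto 1, Cape Town 5, Queenstown 5, Reykjavik 3, Lisbon 8. Eliminate Kyoto.
Round 2: Cape Town 6, Queenstown 5, Reykjavik 3, Lisbon 8. Eliminate Reykjavik.
Round 3: Cape Town 6, Queenstown 8, Lisbon 8. Eliminate Cape Town.
Round 4: Queenstown 14, Lisbon 8. Queenstown has a majority.

Queenstown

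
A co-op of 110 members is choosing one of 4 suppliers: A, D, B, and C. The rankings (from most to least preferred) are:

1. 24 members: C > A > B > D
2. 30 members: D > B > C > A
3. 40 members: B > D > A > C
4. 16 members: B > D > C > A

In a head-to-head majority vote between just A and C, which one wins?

Voters preferring A to C: 40; preferring C to A: 70.
C wins the head-to-head.

C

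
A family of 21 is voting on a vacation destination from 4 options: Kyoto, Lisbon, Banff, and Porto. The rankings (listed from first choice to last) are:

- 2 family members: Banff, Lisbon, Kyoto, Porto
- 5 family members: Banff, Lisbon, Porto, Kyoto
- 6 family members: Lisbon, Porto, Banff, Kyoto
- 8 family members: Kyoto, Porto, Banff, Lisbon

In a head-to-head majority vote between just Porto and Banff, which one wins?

Porto

Voters preferring Porto to Banff: 14; preferring Banff to Porto: 7.
Porto wins the head-to-head.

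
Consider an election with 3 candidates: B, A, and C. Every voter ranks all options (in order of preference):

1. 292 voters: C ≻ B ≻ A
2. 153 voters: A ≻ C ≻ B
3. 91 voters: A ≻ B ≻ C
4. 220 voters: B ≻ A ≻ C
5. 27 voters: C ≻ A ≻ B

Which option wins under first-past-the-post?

C

First-place votes: B 220, A 244, C 319.
C has the most first-place votes.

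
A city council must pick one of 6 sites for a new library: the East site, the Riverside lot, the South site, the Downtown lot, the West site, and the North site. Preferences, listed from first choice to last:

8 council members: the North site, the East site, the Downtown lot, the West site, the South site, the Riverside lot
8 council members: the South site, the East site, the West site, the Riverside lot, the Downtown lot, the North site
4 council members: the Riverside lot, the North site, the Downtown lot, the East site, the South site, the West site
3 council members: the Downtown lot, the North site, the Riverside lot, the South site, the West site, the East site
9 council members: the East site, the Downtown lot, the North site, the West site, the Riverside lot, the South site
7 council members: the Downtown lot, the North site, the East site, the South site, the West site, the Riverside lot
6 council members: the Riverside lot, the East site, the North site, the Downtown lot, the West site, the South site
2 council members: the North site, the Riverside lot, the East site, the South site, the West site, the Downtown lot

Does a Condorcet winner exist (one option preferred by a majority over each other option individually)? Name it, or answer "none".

none

Checking pairwise contests:
the North site beats the East site 24–23.
the East site beats the Riverside lot 32–15.
the East site beats the South site 36–11.
the East site beats the Downtown lot 33–14.
the East site beats the West site 44–3.
the Downtown lot beats the North site 27–20.
Every option loses at least one head-to-head, so there is no Condorcet winner.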